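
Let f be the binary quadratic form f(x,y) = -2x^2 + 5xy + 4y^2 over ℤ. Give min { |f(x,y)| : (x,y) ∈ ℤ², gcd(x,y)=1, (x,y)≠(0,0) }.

river: ρ → (4,3,-3)
river: ρ → (-3,3,4)
river: ρ → (4,5,-2)
river: ρ → (-2,7,1)
river: ρ → (1,7,-2)
river: ρ → (-2,5,4)
closes: descent 0, river 6
min |a| on river = 1

1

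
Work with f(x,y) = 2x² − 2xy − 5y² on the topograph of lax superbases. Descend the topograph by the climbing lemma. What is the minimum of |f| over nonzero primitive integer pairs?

descent: ρ → (-5,2,2)
descent: ρ → (2,6,-1)  [lands on river]
river: ρ → (-1,6,2)
closes: descent 2, river 2
min |a| on river = 1

1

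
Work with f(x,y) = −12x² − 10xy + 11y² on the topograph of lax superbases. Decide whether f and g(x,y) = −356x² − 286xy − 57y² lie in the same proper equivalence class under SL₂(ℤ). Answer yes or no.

D₁ = 628, D₂ = 628
river cycle of f (length 34): (11, 10, -12), (-12, 14, 9), (9, 22, -4), (-4, 18, 19), (19, 20, -3), (-3, 22, 12), (12, 2, -13), (-13, 24, 1), (1, 24, -13), (-13, 2, 12), … (24 more)
river cycle of g (length 34): (-11, 12, 11), (11, 10, -12), (-12, 14, 9), (9, 22, -4), (-4, 18, 19), (19, 20, -3), (-3, 22, 12), (12, 2, -13), (-13, 24, 1), (1, 24, -13), … (24 more)
cycles coincide ⇒ equivalent

yes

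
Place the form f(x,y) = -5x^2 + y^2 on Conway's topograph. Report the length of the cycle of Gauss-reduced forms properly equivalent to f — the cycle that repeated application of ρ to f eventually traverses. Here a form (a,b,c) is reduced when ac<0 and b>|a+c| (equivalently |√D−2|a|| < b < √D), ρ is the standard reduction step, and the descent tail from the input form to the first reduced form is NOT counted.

D = 20, ⌊√D⌋ = 4
descent: ρ → (1,4,-1)  [lands on river]
river: ρ → (-1,4,1)
ρ-cycle length = 2 (tail of 1 descent step not counted)

2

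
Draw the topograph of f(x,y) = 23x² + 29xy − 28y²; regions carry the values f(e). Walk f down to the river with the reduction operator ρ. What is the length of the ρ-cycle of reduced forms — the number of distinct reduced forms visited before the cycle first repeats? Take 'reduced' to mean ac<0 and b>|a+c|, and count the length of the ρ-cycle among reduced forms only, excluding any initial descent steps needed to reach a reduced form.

D = 3417, ⌊√D⌋ = 58
river: ρ → (-28,27,24)
river: ρ → (24,21,-31)
river: ρ → (-31,41,14)
river: ρ → (14,43,-28)
river: ρ → (-28,13,29)
river: ρ → (29,45,-12)
river: ρ → (-12,51,17)
river: ρ → (17,51,-12)
river: ρ → (-12,45,29)
river: ρ → (29,13,-28)
river: ρ → (-28,43,14)
river: ρ → (14,41,-31)
river: ρ → (-31,21,24)
river: ρ → (24,27,-28)
river: ρ → (-28,29,23)
river: ρ → (23,17,-34)
river: ρ → (-34,51,6)
river: ρ → (6,57,-7)
river: ρ → (-7,55,14)
river: ρ → (14,57,-3)
river: ρ → (-3,57,14)
river: ρ → (14,55,-7)
river: ρ → (-7,57,6)
river: ρ → (6,51,-34)
river: ρ → (-34,17,23)
river: ρ → (23,29,-28)
ρ-cycle length = 26 (tail of 0 descent steps not counted)

26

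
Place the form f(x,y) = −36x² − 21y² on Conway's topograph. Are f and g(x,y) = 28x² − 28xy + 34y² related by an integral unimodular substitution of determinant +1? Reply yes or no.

D₁ = -3024, D₂ = -3024
f is negative-definite; reduce −f:
−f: flip: (36,0,21)→(21,0,36)
−f: reduced (well bottom): (21,0,36) with a≤c, −a<b≤a
flip sign back: reduced form of f is (-21,0,-36)
g: translate: b→28 (≡-28 mod 56), so (28,-28,34)→(28,28,34)
g: reduced (well bottom): (28,28,34) with a≤c, −a<b≤a
reduced forms (-21, 0, -36) vs (28, 28, 34) ⇒ inequivalent

no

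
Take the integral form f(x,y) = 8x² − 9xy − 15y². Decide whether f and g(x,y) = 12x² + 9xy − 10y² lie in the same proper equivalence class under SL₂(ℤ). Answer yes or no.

D₁ = 561, D₂ = 561
river cycle of f (length 10): (-15, 9, 8), (8, 23, -1), (-1, 23, 8), (8, 9, -15), (-15, 21, 2), (2, 23, -4), (-4, 17, 17), (17, 17, -4), (-4, 23, 2), (2, 21, -15)
river cycle of g (length 16): (-10, 11, 11), (11, 11, -10), (-10, 9, 12), (12, 15, -7), (-7, 13, 14), (14, 15, -6), (-6, 21, 5), (5, 19, -10), (-10, 21, 3), (3, 21, -10), … (6 more)
cycles differ ⇒ inequivalent

no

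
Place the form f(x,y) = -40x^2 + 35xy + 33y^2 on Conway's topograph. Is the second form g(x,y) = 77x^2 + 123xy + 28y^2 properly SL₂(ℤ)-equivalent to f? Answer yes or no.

D₁ = 6505, D₂ = 6505
river cycle of f (length 64): (33, 31, -42), (-42, 53, 22), (22, 79, -3), (-3, 77, 48), (48, 19, -32), (-32, 45, 35), (35, 25, -42), (-42, 59, 18), (18, 49, -57), (-57, 65, 10), … (54 more)
river cycle of g (length 64): (28, 45, -40), (-40, 35, 33), (33, 31, -42), (-42, 53, 22), (22, 79, -3), (-3, 77, 48), (48, 19, -32), (-32, 45, 35), (35, 25, -42), (-42, 59, 18), … (54 more)
cycles coincide ⇒ equivalent

yes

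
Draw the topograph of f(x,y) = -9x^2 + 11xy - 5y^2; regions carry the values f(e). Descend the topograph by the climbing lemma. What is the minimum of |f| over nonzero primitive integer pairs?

translate: b→7 (≡-11 mod 18), so (9,-11,5)→(9,7,3)
flip: (9,7,3)→(3,-7,9)
translate: b→-1 (≡-7 mod 6), so (3,-7,9)→(3,-1,5)
reduced (well bottom): (3,-1,5) with a≤c, −a<b≤a
well minimum |f| = |-3| = 3 (negative-definite)

3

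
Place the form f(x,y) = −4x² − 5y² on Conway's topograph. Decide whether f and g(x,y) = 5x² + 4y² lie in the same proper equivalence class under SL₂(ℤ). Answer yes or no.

D₁ = -80, D₂ = -80
f is negative-definite; reduce −f:
−f: reduced (well bottom): (4,0,5) with a≤c, −a<b≤a
flip sign back: reduced form of f is (-4,0,-5)
g: flip: (5,0,4)→(4,0,5)
g: reduced (well bottom): (4,0,5) with a≤c, −a<b≤a
reduced forms (-4, 0, -5) vs (4, 0, 5) ⇒ inequivalent

no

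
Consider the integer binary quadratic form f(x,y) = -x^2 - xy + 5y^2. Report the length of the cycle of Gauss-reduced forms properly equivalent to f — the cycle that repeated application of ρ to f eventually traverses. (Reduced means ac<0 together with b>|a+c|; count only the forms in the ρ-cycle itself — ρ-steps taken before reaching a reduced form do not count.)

D = 21, ⌊√D⌋ = 4
descent: ρ → (5,1,-1)
descent: ρ → (-1,3,3)  [lands on river]
river: ρ → (3,3,-1)
ρ-cycle length = 2 (tail of 2 descent steps not counted)

2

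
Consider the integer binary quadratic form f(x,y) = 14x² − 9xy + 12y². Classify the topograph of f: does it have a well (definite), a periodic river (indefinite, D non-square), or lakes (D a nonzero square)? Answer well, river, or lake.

D = b²−4ac = (-9)² − 4·14·12 = -591
D < 0 ⇒ definite ⇒ every region one sign ⇒ single well

well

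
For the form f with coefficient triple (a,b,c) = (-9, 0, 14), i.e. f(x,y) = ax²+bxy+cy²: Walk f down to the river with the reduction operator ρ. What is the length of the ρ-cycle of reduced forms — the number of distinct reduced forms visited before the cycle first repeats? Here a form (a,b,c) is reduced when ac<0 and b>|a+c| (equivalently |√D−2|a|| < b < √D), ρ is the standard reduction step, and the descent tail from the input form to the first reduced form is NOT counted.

D = 504, ⌊√D⌋ = 22
descent: ρ → (14,0,-9)
descent: ρ → (-9,18,5)  [lands on river]
river: ρ → (5,22,-1)
river: ρ → (-1,22,5)
river: ρ → (5,18,-9)
ρ-cycle length = 4 (tail of 2 descent steps not counted)

4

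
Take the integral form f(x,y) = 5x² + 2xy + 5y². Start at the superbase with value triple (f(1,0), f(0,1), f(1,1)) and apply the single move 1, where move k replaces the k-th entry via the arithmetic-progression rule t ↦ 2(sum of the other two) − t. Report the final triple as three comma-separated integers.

start (5,5,12) = (f(1,0),f(0,1),f(1,1))
replace slot 1: 2·(5+12) − 5 = 29 → (29,5,12)

29,5,12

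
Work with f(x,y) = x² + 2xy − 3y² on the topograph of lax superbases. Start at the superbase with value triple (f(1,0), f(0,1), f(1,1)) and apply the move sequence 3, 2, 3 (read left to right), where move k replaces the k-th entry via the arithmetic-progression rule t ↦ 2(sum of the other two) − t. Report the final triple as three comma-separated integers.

start (1,-3,0) = (f(1,0),f(0,1),f(1,1))
replace slot 3: 2·(1+(-3)) − 0 = -4 → (1,-3,-4)
replace slot 2: 2·(1+(-4)) − (-3) = -3 → (1,-3,-4)
replace slot 3: 2·(1+(-3)) − (-4) = 0 → (1,-3,0)

1,-3,0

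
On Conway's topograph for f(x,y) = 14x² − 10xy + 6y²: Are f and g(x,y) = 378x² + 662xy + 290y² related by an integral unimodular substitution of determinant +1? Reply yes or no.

D₁ = -236, D₂ = -236
f: flip: (14,-10,6)→(6,10,14)
f: translate: b→-2 (≡10 mod 12), so (6,10,14)→(6,-2,10)
f: reduced (well bottom): (6,-2,10) with a≤c, −a<b≤a
g: translate: b→-94 (≡662 mod 756), so (378,662,290)→(378,-94,6)
g: flip: (378,-94,6)→(6,94,378)
g: translate: b→-2 (≡94 mod 12), so (6,94,378)→(6,-2,10)
g: reduced (well bottom): (6,-2,10) with a≤c, −a<b≤a
reduced forms (6, -2, 10) vs (6, -2, 10) ⇒ equivalent

yes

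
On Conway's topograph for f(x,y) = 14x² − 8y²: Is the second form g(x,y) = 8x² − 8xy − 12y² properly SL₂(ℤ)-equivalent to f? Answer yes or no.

D₁ = 448, D₂ = 448
river cycle of f (length 4): (-8, 16, 6), (6, 20, -2), (-2, 20, 6), (6, 16, -8)
river cycle of g (length 4): (-12, 8, 8), (8, 8, -12), (-12, 16, 4), (4, 16, -12)
cycles differ ⇒ inequivalent

no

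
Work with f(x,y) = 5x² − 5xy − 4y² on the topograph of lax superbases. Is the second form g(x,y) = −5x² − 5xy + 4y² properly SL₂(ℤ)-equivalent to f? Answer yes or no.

D₁ = 105, D₂ = 105
river cycle of f (length 6): (-4, 5, 5), (5, 5, -4), (-4, 3, 6), (6, 9, -1), (-1, 9, 6), (6, 3, -4)
river cycle of g (length 6): (4, 5, -5), (-5, 5, 4), (4, 3, -6), (-6, 9, 1), (1, 9, -6), (-6, 3, 4)
cycles differ ⇒ inequivalent

no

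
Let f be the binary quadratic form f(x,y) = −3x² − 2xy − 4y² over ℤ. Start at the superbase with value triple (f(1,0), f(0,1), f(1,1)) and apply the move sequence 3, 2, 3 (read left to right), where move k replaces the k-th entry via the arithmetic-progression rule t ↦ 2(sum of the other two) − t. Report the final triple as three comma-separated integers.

start (-3,-4,-9) = (f(1,0),f(0,1),f(1,1))
replace slot 3: 2·((-3)+(-4)) − (-9) = -5 → (-3,-4,-5)
replace slot 2: 2·((-3)+(-5)) − (-4) = -12 → (-3,-12,-5)
replace slot 3: 2·((-3)+(-12)) − (-5) = -25 → (-3,-12,-25)

-3,-12,-25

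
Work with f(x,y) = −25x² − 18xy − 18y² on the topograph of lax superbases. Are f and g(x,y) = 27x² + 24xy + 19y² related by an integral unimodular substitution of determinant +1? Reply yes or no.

D₁ = -1476, D₂ = -1476
f is negative-definite; reduce −f:
−f: flip: (25,18,18)→(18,-18,25)
−f: translate: b→18 (≡-18 mod 36), so (18,-18,25)→(18,18,25)
−f: reduced (well bottom): (18,18,25) with a≤c, −a<b≤a
flip sign back: reduced form of f is (-18,-18,-25)
g: flip: (27,24,19)→(19,-24,27)
g: translate: b→14 (≡-24 mod 38), so (19,-24,27)→(19,14,22)
g: reduced (well bottom): (19,14,22) with a≤c, −a<b≤a
reduced forms (-18, -18, -25) vs (19, 14, 22) ⇒ inequivalent

no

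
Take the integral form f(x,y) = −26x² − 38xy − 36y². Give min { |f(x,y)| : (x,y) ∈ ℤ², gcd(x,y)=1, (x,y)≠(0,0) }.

translate: b→-14 (≡38 mod 52), so (26,38,36)→(26,-14,24)
flip: (26,-14,24)→(24,14,26)
reduced (well bottom): (24,14,26) with a≤c, −a<b≤a
well minimum |f| = |-24| = 24 (negative-definite)

24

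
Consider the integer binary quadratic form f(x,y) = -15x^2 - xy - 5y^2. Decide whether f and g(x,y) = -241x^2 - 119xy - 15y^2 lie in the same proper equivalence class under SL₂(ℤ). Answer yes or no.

D₁ = -299, D₂ = -299
f is negative-definite; reduce −f:
−f: flip: (15,1,5)→(5,-1,15)
−f: reduced (well bottom): (5,-1,15) with a≤c, −a<b≤a
flip sign back: reduced form of f is (-5,1,-15)
g is negative-definite; reduce −g:
−g: flip: (241,119,15)→(15,-119,241)
−g: translate: b→1 (≡-119 mod 30), so (15,-119,241)→(15,1,5)
−g: flip: (15,1,5)→(5,-1,15)
−g: reduced (well bottom): (5,-1,15) with a≤c, −a<b≤a
flip sign back: reduced form of g is (-5,1,-15)
reduced forms (-5, 1, -15) vs (-5, 1, -15) ⇒ equivalent

yes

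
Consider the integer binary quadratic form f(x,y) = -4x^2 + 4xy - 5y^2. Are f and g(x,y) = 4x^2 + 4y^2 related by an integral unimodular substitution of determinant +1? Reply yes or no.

D₁ = -64, D₂ = -64
f is negative-definite; reduce −f:
−f: translate: b→4 (≡-4 mod 8), so (4,-4,5)→(4,4,5)
−f: reduced (well bottom): (4,4,5) with a≤c, −a<b≤a
flip sign back: reduced form of f is (-4,-4,-5)
g: reduced (well bottom): (4,0,4) with a≤c, −a<b≤a
reduced forms (-4, -4, -5) vs (4, 0, 4) ⇒ inequivalent

no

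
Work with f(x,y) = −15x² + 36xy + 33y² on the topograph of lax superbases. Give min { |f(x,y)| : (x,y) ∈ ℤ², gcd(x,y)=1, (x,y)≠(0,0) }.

river: ρ → (33,30,-18)
river: ρ → (-18,42,21)
river: ρ → (21,42,-18)
river: ρ → (-18,30,33)
river: ρ → (33,36,-15)
river: ρ → (-15,54,6)
river: ρ → (6,54,-15)
river: ρ → (-15,36,33)
closes: descent 0, river 8
min |a| on river = 6

6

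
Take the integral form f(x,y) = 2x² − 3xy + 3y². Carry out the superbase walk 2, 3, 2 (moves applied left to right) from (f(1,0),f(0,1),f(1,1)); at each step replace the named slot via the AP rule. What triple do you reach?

start (2,3,2) = (f(1,0),f(0,1),f(1,1))
replace slot 2: 2·(2+2) − 3 = 5 → (2,5,2)
replace slot 3: 2·(2+5) − 2 = 12 → (2,5,12)
replace slot 2: 2·(2+12) − 5 = 23 → (2,23,12)

2,23,12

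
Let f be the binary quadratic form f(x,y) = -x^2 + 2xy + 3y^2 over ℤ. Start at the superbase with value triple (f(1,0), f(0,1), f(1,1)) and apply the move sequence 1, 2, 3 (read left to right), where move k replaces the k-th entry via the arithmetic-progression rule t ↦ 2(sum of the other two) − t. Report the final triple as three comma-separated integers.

start (-1,3,4) = (f(1,0),f(0,1),f(1,1))
replace slot 1: 2·(3+4) − (-1) = 15 → (15,3,4)
replace slot 2: 2·(15+4) − 3 = 35 → (15,35,4)
replace slot 3: 2·(15+35) − 4 = 96 → (15,35,96)

15,35,96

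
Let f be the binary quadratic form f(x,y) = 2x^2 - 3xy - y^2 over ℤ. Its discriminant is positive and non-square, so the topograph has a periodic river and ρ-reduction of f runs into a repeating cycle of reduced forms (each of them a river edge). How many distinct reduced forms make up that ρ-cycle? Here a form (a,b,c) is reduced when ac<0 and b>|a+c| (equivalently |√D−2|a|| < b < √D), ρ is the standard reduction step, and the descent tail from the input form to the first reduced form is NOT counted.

D = 17, ⌊√D⌋ = 4
descent: ρ → (-1,3,2)  [lands on river]
river: ρ → (2,1,-2)
river: ρ → (-2,3,1)
river: ρ → (1,3,-2)
river: ρ → (-2,1,2)
river: ρ → (2,3,-1)
ρ-cycle length = 6 (tail of 1 descent step not counted)

6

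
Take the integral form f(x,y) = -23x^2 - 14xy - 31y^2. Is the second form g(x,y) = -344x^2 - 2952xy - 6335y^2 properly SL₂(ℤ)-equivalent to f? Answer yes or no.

D₁ = -2656, D₂ = -2656
f is negative-definite; reduce −f:
−f: reduced (well bottom): (23,14,31) with a≤c, −a<b≤a
flip sign back: reduced form of f is (-23,-14,-31)
g is negative-definite; reduce −g:
−g: translate: b→200 (≡2952 mod 688), so (344,2952,6335)→(344,200,31)
−g: flip: (344,200,31)→(31,-200,344)
−g: translate: b→-14 (≡-200 mod 62), so (31,-200,344)→(31,-14,23)
−g: flip: (31,-14,23)→(23,14,31)
−g: reduced (well bottom): (23,14,31) with a≤c, −a<b≤a
flip sign back: reduced form of g is (-23,-14,-31)
reduced forms (-23, -14, -31) vs (-23, -14, -31) ⇒ equivalent

yes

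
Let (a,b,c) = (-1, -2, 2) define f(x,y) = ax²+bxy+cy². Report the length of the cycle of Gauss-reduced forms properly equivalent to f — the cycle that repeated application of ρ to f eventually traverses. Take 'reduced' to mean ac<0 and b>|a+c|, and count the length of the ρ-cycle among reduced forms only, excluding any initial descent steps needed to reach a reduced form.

D = 12, ⌊√D⌋ = 3
descent: ρ → (2,2,-1)  [lands on river]
river: ρ → (-1,2,2)
ρ-cycle length = 2 (tail of 1 descent step not counted)

2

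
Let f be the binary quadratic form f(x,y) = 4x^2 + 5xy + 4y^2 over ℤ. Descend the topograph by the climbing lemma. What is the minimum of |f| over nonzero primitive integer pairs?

translate: b→-3 (≡5 mod 8), so (4,5,4)→(4,-3,3)
flip: (4,-3,3)→(3,3,4)
reduced (well bottom): (3,3,4) with a≤c, −a<b≤a
well minimum = a = 3

3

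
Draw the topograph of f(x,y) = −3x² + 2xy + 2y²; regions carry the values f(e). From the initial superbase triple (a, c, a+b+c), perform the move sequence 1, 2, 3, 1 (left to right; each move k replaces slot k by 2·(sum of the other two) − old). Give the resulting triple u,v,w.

start (-3,2,1) = (f(1,0),f(0,1),f(1,1))
replace slot 1: 2·(2+1) − (-3) = 9 → (9,2,1)
replace slot 2: 2·(9+1) − 2 = 18 → (9,18,1)
replace slot 3: 2·(9+18) − 1 = 53 → (9,18,53)
replace slot 1: 2·(18+53) − 9 = 133 → (133,18,53)

133,18,53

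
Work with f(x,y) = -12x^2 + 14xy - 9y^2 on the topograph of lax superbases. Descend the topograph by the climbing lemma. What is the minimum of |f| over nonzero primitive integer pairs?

translate: b→10 (≡-14 mod 24), so (12,-14,9)→(12,10,7)
flip: (12,10,7)→(7,-10,12)
translate: b→4 (≡-10 mod 14), so (7,-10,12)→(7,4,9)
reduced (well bottom): (7,4,9) with a≤c, −a<b≤a
well minimum |f| = |-7| = 7 (negative-definite)

7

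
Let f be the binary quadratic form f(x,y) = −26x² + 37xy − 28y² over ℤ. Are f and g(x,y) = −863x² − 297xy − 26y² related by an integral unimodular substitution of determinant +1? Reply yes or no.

D₁ = -1543, D₂ = -1543
f is negative-definite; reduce −f:
−f: translate: b→15 (≡-37 mod 52), so (26,-37,28)→(26,15,17)
−f: flip: (26,15,17)→(17,-15,26)
−f: reduced (well bottom): (17,-15,26) with a≤c, −a<b≤a
flip sign back: reduced form of f is (-17,15,-26)
g is negative-definite; reduce −g:
−g: flip: (863,297,26)→(26,-297,863)
−g: translate: b→15 (≡-297 mod 52), so (26,-297,863)→(26,15,17)
−g: flip: (26,15,17)→(17,-15,26)
−g: reduced (well bottom): (17,-15,26) with a≤c, −a<b≤a
flip sign back: reduced form of g is (-17,15,-26)
reduced forms (-17, 15, -26) vs (-17, 15, -26) ⇒ equivalent

yes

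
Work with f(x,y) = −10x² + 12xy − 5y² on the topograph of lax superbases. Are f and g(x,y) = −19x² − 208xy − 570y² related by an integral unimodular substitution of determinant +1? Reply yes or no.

D₁ = -56, D₂ = -56
f is negative-definite; reduce −f:
−f: translate: b→8 (≡-12 mod 20), so (10,-12,5)→(10,8,3)
−f: flip: (10,8,3)→(3,-8,10)
−f: translate: b→-2 (≡-8 mod 6), so (3,-8,10)→(3,-2,5)
−f: reduced (well bottom): (3,-2,5) with a≤c, −a<b≤a
flip sign back: reduced form of f is (-3,2,-5)
g is negative-definite; reduce −g:
−g: translate: b→18 (≡208 mod 38), so (19,208,570)→(19,18,5)
−g: flip: (19,18,5)→(5,-18,19)
−g: translate: b→2 (≡-18 mod 10), so (5,-18,19)→(5,2,3)
−g: flip: (5,2,3)→(3,-2,5)
−g: reduced (well bottom): (3,-2,5) with a≤c, −a<b≤a
flip sign back: reduced form of g is (-3,2,-5)
reduced forms (-3, 2, -5) vs (-3, 2, -5) ⇒ equivalent

yes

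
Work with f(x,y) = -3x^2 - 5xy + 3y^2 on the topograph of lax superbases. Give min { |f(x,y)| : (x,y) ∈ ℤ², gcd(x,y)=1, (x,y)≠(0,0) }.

descent: ρ → (3,5,-3)  [lands on river]
river: ρ → (-3,7,1)
river: ρ → (1,7,-3)
river: ρ → (-3,5,3)
river: ρ → (3,7,-1)
river: ρ → (-1,7,3)
closes: descent 1, river 6
min |a| on river = 1

1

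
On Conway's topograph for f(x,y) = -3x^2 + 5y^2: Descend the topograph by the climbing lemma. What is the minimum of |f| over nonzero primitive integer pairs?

descent: ρ → (5,0,-3)
descent: ρ → (-3,6,2)  [lands on river]
river: ρ → (2,6,-3)
closes: descent 2, river 2
min |a| on river = 2

2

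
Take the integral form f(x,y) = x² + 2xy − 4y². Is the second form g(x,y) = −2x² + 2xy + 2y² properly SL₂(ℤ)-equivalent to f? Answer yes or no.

D₁ = 20, D₂ = 20
river cycle of f (length 2): (1, 4, -1), (-1, 4, 1)
river cycle of g (length 2): (2, 2, -2), (-2, 2, 2)
cycles differ ⇒ inequivalent

no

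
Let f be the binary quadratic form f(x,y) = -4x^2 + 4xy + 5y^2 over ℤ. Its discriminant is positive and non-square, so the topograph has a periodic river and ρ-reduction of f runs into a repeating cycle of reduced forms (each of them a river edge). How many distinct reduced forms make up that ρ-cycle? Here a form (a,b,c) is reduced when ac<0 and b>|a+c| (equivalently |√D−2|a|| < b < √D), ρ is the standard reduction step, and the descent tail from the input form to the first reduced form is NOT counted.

D = 96, ⌊√D⌋ = 9
river: ρ → (5,6,-3)
river: ρ → (-3,6,5)
river: ρ → (5,4,-4)
river: ρ → (-4,4,5)
ρ-cycle length = 4 (tail of 0 descent steps not counted)

4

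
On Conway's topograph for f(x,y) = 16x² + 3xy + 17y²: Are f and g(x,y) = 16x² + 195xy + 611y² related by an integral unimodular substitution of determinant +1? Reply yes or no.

D₁ = -1079, D₂ = -1079
f: reduced (well bottom): (16,3,17) with a≤c, −a<b≤a
g: translate: b→3 (≡195 mod 32), so (16,195,611)→(16,3,17)
g: reduced (well bottom): (16,3,17) with a≤c, −a<b≤a
reduced forms (16, 3, 17) vs (16, 3, 17) ⇒ equivalent

yes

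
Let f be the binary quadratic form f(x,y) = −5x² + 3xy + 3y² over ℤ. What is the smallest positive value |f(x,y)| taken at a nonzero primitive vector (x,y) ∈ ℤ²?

river: ρ → (3,3,-5)
river: ρ → (-5,7,1)
river: ρ → (1,7,-5)
river: ρ → (-5,3,3)
closes: descent 0, river 4
min |a| on river = 1

1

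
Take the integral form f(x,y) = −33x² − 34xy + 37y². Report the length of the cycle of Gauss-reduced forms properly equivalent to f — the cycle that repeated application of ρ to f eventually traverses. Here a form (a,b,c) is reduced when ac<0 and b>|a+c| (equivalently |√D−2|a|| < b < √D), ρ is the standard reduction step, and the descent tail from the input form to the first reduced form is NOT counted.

D = 6040, ⌊√D⌋ = 77
descent: ρ → (37,34,-33)  [lands on river]
river: ρ → (-33,32,38)
river: ρ → (38,44,-27)
river: ρ → (-27,64,18)
river: ρ → (18,44,-57)
river: ρ → (-57,70,5)
river: ρ → (5,70,-57)
river: ρ → (-57,44,18)
river: ρ → (18,64,-27)
river: ρ → (-27,44,38)
river: ρ → (38,32,-33)
river: ρ → (-33,34,37)
river: ρ → (37,40,-30)
river: ρ → (-30,20,47)
river: ρ → (47,74,-3)
river: ρ → (-3,76,22)
river: ρ → (22,56,-33)
river: ρ → (-33,76,2)
river: ρ → (2,76,-33)
river: ρ → (-33,56,22)
river: ρ → (22,76,-3)
river: ρ → (-3,74,47)
river: ρ → (47,20,-30)
river: ρ → (-30,40,37)
ρ-cycle length = 24 (tail of 1 descent step not counted)

24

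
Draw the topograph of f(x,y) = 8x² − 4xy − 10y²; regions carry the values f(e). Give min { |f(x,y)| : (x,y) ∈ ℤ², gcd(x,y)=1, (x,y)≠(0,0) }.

descent: ρ → (-10,4,8)  [lands on river]
river: ρ → (8,12,-6)
river: ρ → (-6,12,8)
river: ρ → (8,4,-10)
river: ρ → (-10,16,2)
river: ρ → (2,16,-10)
closes: descent 1, river 6
min |a| on river = 2

2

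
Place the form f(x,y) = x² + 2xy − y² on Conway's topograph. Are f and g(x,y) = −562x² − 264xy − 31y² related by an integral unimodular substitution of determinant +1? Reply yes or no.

D₁ = 8, D₂ = 8
river cycle of f (length 2): (-1, 2, 1), (1, 2, -1)
river cycle of g (length 2): (1, 2, -1), (-1, 2, 1)
cycles coincide ⇒ equivalent

yes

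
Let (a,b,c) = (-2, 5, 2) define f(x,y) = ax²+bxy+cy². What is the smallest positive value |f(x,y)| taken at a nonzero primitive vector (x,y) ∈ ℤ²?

river: ρ → (2,3,-4)
river: ρ → (-4,5,1)
river: ρ → (1,5,-4)
river: ρ → (-4,3,2)
river: ρ → (2,5,-2)
river: ρ → (-2,3,4)
river: ρ → (4,5,-1)
river: ρ → (-1,5,4)
river: ρ → (4,3,-2)
river: ρ → (-2,5,2)
closes: descent 0, river 10
min |a| on river = 1

1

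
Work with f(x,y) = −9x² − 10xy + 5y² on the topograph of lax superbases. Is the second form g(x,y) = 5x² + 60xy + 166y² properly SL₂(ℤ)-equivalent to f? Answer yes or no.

D₁ = 280, D₂ = 280
river cycle of f (length 6): (5, 10, -9), (-9, 8, 6), (6, 16, -1), (-1, 16, 6), (6, 8, -9), (-9, 10, 5)
river cycle of g (length 6): (5, 10, -9), (-9, 8, 6), (6, 16, -1), (-1, 16, 6), (6, 8, -9), (-9, 10, 5)
cycles coincide ⇒ equivalent

yes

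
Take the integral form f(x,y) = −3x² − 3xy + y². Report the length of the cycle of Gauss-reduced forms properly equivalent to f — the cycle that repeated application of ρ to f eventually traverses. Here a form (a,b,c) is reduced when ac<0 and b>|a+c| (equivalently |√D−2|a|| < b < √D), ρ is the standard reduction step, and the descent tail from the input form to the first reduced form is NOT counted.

D = 21, ⌊√D⌋ = 4
descent: ρ → (1,3,-3)  [lands on river]
river: ρ → (-3,3,1)
ρ-cycle length = 2 (tail of 1 descent step not counted)

2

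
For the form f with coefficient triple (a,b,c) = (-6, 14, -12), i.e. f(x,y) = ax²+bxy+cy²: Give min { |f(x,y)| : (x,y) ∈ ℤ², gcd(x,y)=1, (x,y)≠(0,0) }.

translate: b→-2 (≡-14 mod 12), so (6,-14,12)→(6,-2,4)
flip: (6,-2,4)→(4,2,6)
reduced (well bottom): (4,2,6) with a≤c, −a<b≤a
well minimum |f| = |-4| = 4 (negative-definite)

4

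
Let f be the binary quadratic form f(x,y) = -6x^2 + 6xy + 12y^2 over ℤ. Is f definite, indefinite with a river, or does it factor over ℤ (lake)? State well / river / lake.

D = b²−4ac = 6² − 4·(-6)·12 = 324
D = 18² is a perfect square ⇒ form factors over ℤ ⇒ lakes

lake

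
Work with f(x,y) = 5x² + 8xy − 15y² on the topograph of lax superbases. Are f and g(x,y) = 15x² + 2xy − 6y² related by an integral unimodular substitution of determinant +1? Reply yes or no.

D₁ = 364, D₂ = 364
river cycle of f (length 8): (5, 18, -2), (-2, 18, 5), (5, 12, -11), (-11, 10, 6), (6, 14, -7), (-7, 14, 6), (6, 10, -11), (-11, 12, 5)
river cycle of g (length 8): (-6, 10, 11), (11, 12, -5), (-5, 18, 2), (2, 18, -5), (-5, 12, 11), (11, 10, -6), (-6, 14, 7), (7, 14, -6)
cycles differ ⇒ inequivalent

no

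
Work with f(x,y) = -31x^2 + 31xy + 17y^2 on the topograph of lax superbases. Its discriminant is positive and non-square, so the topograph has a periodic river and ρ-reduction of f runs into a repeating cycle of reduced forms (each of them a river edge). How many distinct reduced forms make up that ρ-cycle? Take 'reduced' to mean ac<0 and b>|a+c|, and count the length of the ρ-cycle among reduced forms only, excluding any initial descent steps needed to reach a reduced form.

D = 3069, ⌊√D⌋ = 55
river: ρ → (17,37,-25)
river: ρ → (-25,13,29)
river: ρ → (29,45,-9)
river: ρ → (-9,45,29)
river: ρ → (29,13,-25)
river: ρ → (-25,37,17)
river: ρ → (17,31,-31)
river: ρ → (-31,31,17)
ρ-cycle length = 8 (tail of 0 descent steps not counted)

8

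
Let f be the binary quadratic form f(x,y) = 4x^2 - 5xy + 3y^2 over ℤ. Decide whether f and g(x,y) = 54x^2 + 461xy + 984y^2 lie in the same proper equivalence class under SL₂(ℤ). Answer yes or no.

D₁ = -23, D₂ = -23
f: translate: b→3 (≡-5 mod 8), so (4,-5,3)→(4,3,2)
f: flip: (4,3,2)→(2,-3,4)
f: translate: b→1 (≡-3 mod 4), so (2,-3,4)→(2,1,3)
f: reduced (well bottom): (2,1,3) with a≤c, −a<b≤a
g: translate: b→29 (≡461 mod 108), so (54,461,984)→(54,29,4)
g: flip: (54,29,4)→(4,-29,54)
g: translate: b→3 (≡-29 mod 8), so (4,-29,54)→(4,3,2)
g: flip: (4,3,2)→(2,-3,4)
g: translate: b→1 (≡-3 mod 4), so (2,-3,4)→(2,1,3)
g: reduced (well bottom): (2,1,3) with a≤c, −a<b≤a
reduced forms (2, 1, 3) vs (2, 1, 3) ⇒ equivalent

yes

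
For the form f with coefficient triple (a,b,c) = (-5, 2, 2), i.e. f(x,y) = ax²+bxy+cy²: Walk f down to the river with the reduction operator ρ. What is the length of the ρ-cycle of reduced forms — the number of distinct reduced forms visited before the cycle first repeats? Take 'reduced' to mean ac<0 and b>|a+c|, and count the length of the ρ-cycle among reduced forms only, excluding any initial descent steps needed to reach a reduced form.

D = 44, ⌊√D⌋ = 6
descent: ρ → (2,6,-1)  [lands on river]
river: ρ → (-1,6,2)
ρ-cycle length = 2 (tail of 1 descent step not counted)

2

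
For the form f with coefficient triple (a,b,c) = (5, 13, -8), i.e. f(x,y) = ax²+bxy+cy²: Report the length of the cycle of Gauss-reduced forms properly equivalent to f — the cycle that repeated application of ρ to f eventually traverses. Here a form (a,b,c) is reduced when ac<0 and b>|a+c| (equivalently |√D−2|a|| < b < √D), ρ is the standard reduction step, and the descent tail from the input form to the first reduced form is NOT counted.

D = 329, ⌊√D⌋ = 18
river: ρ → (-8,3,10)
river: ρ → (10,17,-1)
river: ρ → (-1,17,10)
river: ρ → (10,3,-8)
river: ρ → (-8,13,5)
river: ρ → (5,17,-2)
river: ρ → (-2,15,13)
river: ρ → (13,11,-4)
river: ρ → (-4,13,10)
river: ρ → (10,7,-7)
river: ρ → (-7,7,10)
river: ρ → (10,13,-4)
river: ρ → (-4,11,13)
river: ρ → (13,15,-2)
river: ρ → (-2,17,5)
river: ρ → (5,13,-8)
ρ-cycle length = 16 (tail of 0 descent steps not counted)

16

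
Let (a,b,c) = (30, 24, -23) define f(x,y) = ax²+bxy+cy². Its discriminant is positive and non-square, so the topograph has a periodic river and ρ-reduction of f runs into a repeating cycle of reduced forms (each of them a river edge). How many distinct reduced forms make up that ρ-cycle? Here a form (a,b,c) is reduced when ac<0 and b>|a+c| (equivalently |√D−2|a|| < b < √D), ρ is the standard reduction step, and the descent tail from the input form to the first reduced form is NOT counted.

D = 3336, ⌊√D⌋ = 57
river: ρ → (-23,22,31)
river: ρ → (31,40,-14)
river: ρ → (-14,44,25)
river: ρ → (25,56,-2)
river: ρ → (-2,56,25)
river: ρ → (25,44,-14)
river: ρ → (-14,40,31)
river: ρ → (31,22,-23)
river: ρ → (-23,24,30)
river: ρ → (30,36,-17)
river: ρ → (-17,32,34)
river: ρ → (34,36,-15)
river: ρ → (-15,54,7)
river: ρ → (7,44,-50)
river: ρ → (-50,56,1)
river: ρ → (1,56,-50)
river: ρ → (-50,44,7)
river: ρ → (7,54,-15)
river: ρ → (-15,36,34)
river: ρ → (34,32,-17)
river: ρ → (-17,36,30)
river: ρ → (30,24,-23)
ρ-cycle length = 22 (tail of 0 descent steps not counted)

22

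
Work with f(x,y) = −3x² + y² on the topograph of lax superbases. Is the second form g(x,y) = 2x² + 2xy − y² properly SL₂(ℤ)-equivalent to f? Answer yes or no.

D₁ = 12, D₂ = 12
river cycle of f (length 2): (1, 2, -2), (-2, 2, 1)
river cycle of g (length 2): (-1, 2, 2), (2, 2, -1)
cycles differ ⇒ inequivalent

no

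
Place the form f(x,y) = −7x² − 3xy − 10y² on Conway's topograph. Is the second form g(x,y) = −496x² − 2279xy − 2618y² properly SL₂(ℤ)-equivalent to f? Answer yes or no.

D₁ = -271, D₂ = -271
f is negative-definite; reduce −f:
−f: reduced (well bottom): (7,3,10) with a≤c, −a<b≤a
flip sign back: reduced form of f is (-7,-3,-10)
g is negative-definite; reduce −g:
−g: translate: b→295 (≡2279 mod 992), so (496,2279,2618)→(496,295,44)
−g: flip: (496,295,44)→(44,-295,496)
−g: translate: b→-31 (≡-295 mod 88), so (44,-295,496)→(44,-31,7)
−g: flip: (44,-31,7)→(7,31,44)
−g: translate: b→3 (≡31 mod 14), so (7,31,44)→(7,3,10)
−g: reduced (well bottom): (7,3,10) with a≤c, −a<b≤a
flip sign back: reduced form of g is (-7,-3,-10)
reduced forms (-7, -3, -10) vs (-7, -3, -10) ⇒ equivalent

yes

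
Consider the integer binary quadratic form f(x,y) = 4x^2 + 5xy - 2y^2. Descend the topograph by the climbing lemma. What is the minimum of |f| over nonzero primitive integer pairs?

river: ρ → (-2,7,1)
river: ρ → (1,7,-2)
river: ρ → (-2,5,4)
river: ρ → (4,3,-3)
river: ρ → (-3,3,4)
river: ρ → (4,5,-2)
closes: descent 0, river 6
min |a| on river = 1

1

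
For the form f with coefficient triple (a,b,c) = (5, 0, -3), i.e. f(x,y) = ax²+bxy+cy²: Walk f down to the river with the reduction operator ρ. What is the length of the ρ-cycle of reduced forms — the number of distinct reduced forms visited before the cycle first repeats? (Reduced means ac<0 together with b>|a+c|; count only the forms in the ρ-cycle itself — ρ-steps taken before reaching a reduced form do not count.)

D = 60, ⌊√D⌋ = 7
descent: ρ → (-3,6,2)  [lands on river]
river: ρ → (2,6,-3)
ρ-cycle length = 2 (tail of 1 descent step not counted)

2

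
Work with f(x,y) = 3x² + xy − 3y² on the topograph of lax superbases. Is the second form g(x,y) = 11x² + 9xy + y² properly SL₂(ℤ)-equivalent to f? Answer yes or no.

D₁ = 37, D₂ = 37
river cycle of f (length 6): (-3, 5, 1), (1, 5, -3), (-3, 1, 3), (3, 5, -1), (-1, 5, 3), (3, 1, -3)
river cycle of g (length 6): (1, 5, -3), (-3, 1, 3), (3, 5, -1), (-1, 5, 3), (3, 1, -3), (-3, 5, 1)
cycles coincide ⇒ equivalent

yes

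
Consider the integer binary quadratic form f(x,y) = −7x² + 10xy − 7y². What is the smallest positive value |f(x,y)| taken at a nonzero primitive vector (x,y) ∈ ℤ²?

translate: b→4 (≡-10 mod 14), so (7,-10,7)→(7,4,4)
flip: (7,4,4)→(4,-4,7)
translate: b→4 (≡-4 mod 8), so (4,-4,7)→(4,4,7)
reduced (well bottom): (4,4,7) with a≤c, −a<b≤a
well minimum |f| = |-4| = 4 (negative-definite)

4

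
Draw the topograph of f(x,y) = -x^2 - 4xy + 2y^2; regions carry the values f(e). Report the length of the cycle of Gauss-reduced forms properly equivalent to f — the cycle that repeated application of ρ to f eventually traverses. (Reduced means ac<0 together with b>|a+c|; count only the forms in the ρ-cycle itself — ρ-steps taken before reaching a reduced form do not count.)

D = 24, ⌊√D⌋ = 4
descent: ρ → (2,4,-1)  [lands on river]
river: ρ → (-1,4,2)
ρ-cycle length = 2 (tail of 1 descent step not counted)

2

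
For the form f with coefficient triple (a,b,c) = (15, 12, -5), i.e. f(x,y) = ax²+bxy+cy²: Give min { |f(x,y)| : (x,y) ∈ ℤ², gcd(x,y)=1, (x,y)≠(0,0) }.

river: ρ → (-5,18,6)
river: ρ → (6,18,-5)
river: ρ → (-5,12,15)
river: ρ → (15,18,-2)
river: ρ → (-2,18,15)
river: ρ → (15,12,-5)
closes: descent 0, river 6
min |a| on river = 2

2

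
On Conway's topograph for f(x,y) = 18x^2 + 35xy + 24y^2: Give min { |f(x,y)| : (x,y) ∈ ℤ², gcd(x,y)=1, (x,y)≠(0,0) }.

translate: b→-1 (≡35 mod 36), so (18,35,24)→(18,-1,7)
flip: (18,-1,7)→(7,1,18)
reduced (well bottom): (7,1,18) with a≤c, −a<b≤a
well minimum = a = 7

7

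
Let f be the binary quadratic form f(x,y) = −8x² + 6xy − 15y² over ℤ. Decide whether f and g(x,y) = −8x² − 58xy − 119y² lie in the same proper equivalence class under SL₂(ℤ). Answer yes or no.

D₁ = -444, D₂ = -444
f is negative-definite; reduce −f:
−f: reduced (well bottom): (8,-6,15) with a≤c, −a<b≤a
flip sign back: reduced form of f is (-8,6,-15)
g is negative-definite; reduce −g:
−g: translate: b→-6 (≡58 mod 16), so (8,58,119)→(8,-6,15)
−g: reduced (well bottom): (8,-6,15) with a≤c, −a<b≤a
flip sign back: reduced form of g is (-8,6,-15)
reduced forms (-8, 6, -15) vs (-8, 6, -15) ⇒ equivalent

yes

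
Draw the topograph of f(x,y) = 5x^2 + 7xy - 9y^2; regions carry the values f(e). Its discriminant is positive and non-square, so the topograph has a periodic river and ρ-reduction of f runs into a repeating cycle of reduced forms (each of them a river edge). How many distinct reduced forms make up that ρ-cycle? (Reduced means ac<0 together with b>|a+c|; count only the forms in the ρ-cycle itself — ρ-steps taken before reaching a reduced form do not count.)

D = 229, ⌊√D⌋ = 15
river: ρ → (-9,11,3)
river: ρ → (3,13,-5)
river: ρ → (-5,7,9)
river: ρ → (9,11,-3)
river: ρ → (-3,13,5)
river: ρ → (5,7,-9)
ρ-cycle length = 6 (tail of 0 descent steps not counted)

6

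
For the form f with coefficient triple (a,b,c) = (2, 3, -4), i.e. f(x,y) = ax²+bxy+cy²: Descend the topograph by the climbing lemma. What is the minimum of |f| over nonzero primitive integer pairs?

river: ρ → (-4,5,1)
river: ρ → (1,5,-4)
river: ρ → (-4,3,2)
river: ρ → (2,5,-2)
river: ρ → (-2,3,4)
river: ρ → (4,5,-1)
river: ρ → (-1,5,4)
river: ρ → (4,3,-2)
river: ρ → (-2,5,2)
river: ρ → (2,3,-4)
closes: descent 0, river 10
min |a| on river = 1

1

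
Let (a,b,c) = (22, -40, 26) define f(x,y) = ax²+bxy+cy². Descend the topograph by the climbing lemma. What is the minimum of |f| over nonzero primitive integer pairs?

translate: b→4 (≡-40 mod 44), so (22,-40,26)→(22,4,8)
flip: (22,4,8)→(8,-4,22)
reduced (well bottom): (8,-4,22) with a≤c, −a<b≤a
well minimum = a = 8

8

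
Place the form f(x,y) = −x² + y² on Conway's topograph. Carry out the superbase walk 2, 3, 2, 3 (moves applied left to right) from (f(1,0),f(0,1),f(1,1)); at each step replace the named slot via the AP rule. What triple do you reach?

start (-1,1,0) = (f(1,0),f(0,1),f(1,1))
replace slot 2: 2·((-1)+0) − 1 = -3 → (-1,-3,0)
replace slot 3: 2·((-1)+(-3)) − 0 = -8 → (-1,-3,-8)
replace slot 2: 2·((-1)+(-8)) − (-3) = -15 → (-1,-15,-8)
replace slot 3: 2·((-1)+(-15)) − (-8) = -24 → (-1,-15,-24)

-1,-15,-24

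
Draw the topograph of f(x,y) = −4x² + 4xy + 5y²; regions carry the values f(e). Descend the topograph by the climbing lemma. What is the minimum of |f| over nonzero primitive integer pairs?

river: ρ → (5,6,-3)
river: ρ → (-3,6,5)
river: ρ → (5,4,-4)
river: ρ → (-4,4,5)
closes: descent 0, river 4
min |a| on river = 3

3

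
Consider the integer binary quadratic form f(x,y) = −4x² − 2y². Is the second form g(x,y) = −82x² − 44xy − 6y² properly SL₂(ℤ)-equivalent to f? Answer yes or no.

D₁ = -32, D₂ = -32
f is negative-definite; reduce −f:
−f: flip: (4,0,2)→(2,0,4)
−f: reduced (well bottom): (2,0,4) with a≤c, −a<b≤a
flip sign back: reduced form of f is (-2,0,-4)
g is negative-definite; reduce −g:
−g: flip: (82,44,6)→(6,-44,82)
−g: translate: b→4 (≡-44 mod 12), so (6,-44,82)→(6,4,2)
−g: flip: (6,4,2)→(2,-4,6)
−g: translate: b→0 (≡-4 mod 4), so (2,-4,6)→(2,0,4)
−g: reduced (well bottom): (2,0,4) with a≤c, −a<b≤a
flip sign back: reduced form of g is (-2,0,-4)
reduced forms (-2, 0, -4) vs (-2, 0, -4) ⇒ equivalent

yes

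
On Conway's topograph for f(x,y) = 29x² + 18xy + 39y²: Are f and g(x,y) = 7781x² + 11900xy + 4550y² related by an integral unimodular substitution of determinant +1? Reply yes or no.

D₁ = -4200, D₂ = -4200
f: reduced (well bottom): (29,18,39) with a≤c, −a<b≤a
g: translate: b→-3662 (≡11900 mod 15562), so (7781,11900,4550)→(7781,-3662,431)
g: flip: (7781,-3662,431)→(431,3662,7781)
g: translate: b→214 (≡3662 mod 862), so (431,3662,7781)→(431,214,29)
g: flip: (431,214,29)→(29,-214,431)
g: translate: b→18 (≡-214 mod 58), so (29,-214,431)→(29,18,39)
g: reduced (well bottom): (29,18,39) with a≤c, −a<b≤a
reduced forms (29, 18, 39) vs (29, 18, 39) ⇒ equivalent

yes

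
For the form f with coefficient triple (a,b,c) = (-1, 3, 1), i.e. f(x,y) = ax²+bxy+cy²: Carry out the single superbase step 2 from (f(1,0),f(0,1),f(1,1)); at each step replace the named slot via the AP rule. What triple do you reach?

start (-1,1,3) = (f(1,0),f(0,1),f(1,1))
replace slot 2: 2·((-1)+3) − 1 = 3 → (-1,3,3)

-1,3,3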